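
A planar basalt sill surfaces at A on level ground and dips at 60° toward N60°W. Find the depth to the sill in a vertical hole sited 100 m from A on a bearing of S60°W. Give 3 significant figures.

The hole lies 60° from the dip direction, so the down-dip offset is 100 × cos 60° = 50.00 m.
Depth = down-dip offset × tan(dip) = 50.00 × tan 60° = 50.00 × 1.7321
Depth = 86.60 m

86.6 m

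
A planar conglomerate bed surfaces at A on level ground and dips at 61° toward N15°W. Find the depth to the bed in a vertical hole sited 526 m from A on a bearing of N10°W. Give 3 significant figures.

945 m

The hole lies 5° from the dip direction, so the down-dip offset is 526 × cos 5° = 524.00 m.
Depth = down-dip offset × tan(dip) = 524.00 × tan 61° = 524.00 × 1.8040
Depth = 945.32 m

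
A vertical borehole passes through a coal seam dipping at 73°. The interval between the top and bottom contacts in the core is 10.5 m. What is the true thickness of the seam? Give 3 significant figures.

True thickness t = h · cos(dip) = 10.5 × cos 73°
t = 10.5 × 0.2924 = 3.070 m

3.07 m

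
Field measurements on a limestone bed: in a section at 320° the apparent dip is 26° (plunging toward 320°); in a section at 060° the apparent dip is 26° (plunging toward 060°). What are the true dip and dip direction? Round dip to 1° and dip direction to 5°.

Represent each trace as a vector plunging at its apparent dip toward its trend (east-north-up frame): v₁ = (-0.578, 0.689, -0.438), v₂ = (0.778, 0.449, -0.438).
n = v₁ × v₂ = (0.105, 0.594, 0.796) (taken with n_z > 0).
Dip δ = arctan(|n_h|/n_z) = arctan(0.604/0.796) = 37.2°.
The horizontal component of n points toward azimuth atan2(n_x, n_y) = 10°, the dip direction.

true dip 37°, dip direction 010°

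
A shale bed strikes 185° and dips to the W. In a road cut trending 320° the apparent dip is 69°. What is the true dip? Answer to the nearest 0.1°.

The section is 45° from the strike.
tan(true dip) = tan 69° / sin 45° = 3.6842
true dip = arctan 3.6842 = 74.81°

74.8°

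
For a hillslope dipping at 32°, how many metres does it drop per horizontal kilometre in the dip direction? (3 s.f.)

drop per km = 1000 × tan 32° = 1000 × 0.6249

625 m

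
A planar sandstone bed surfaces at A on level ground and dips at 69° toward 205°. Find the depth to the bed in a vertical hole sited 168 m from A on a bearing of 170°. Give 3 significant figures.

The hole lies 35° from the dip direction, so the down-dip offset is 168 × cos 35° = 137.62 m.
Depth = down-dip offset × tan(dip) = 137.62 × tan 69° = 137.62 × 2.6051
Depth = 358.51 m

359 m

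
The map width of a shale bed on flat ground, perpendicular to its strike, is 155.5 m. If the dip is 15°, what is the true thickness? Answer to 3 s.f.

True thickness t = w · sin(dip) = 155.5 × sin 15°
t = 155.5 × 0.2588 = 40.246 m

40.2 m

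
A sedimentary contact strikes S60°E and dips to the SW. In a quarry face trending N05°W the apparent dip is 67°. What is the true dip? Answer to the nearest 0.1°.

The section is 55° from the strike.
tan(true dip) = tan 67° / sin 55° = 2.8760
true dip = arctan 2.8760 = 70.83°

70.8°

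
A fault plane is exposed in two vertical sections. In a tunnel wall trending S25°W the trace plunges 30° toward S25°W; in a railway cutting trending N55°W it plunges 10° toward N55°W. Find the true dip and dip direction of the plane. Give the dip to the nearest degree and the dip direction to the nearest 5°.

The two traces are lines in the plane: v₁ = (sin 205°·cos 30°, cos 205°·cos 30°, −sin 30°), v₂ = (sin 305°·cos 10°, cos 305°·cos 10°, −sin 10°).
Cross product v₁ × v₂ gives the pole to the plane: n ∝ (-0.419, -0.340, 0.840).
True dip = arccos(n_z / |n|) = arccos(0.8415) = 32.7°.
The horizontal component of n points toward azimuth atan2(n_x, n_y) = 231°, the dip direction.

true dip 33°, dip direction 230°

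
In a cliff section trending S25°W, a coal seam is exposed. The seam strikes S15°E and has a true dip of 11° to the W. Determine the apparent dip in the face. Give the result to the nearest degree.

The section lies 40° from the strike.
tan(apparent dip) = tan 11° · sin 40° = 0.1249
α = arctan(0.1249) = 7.12°

7°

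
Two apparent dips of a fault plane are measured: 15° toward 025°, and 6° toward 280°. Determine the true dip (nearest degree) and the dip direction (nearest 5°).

The two traces are lines in the plane: v₁ = (sin 25°·cos 15°, cos 25°·cos 15°, −sin 15°), v₂ = (sin 280°·cos 6°, cos 280°·cos 6°, −sin 6°).
Cross product v₁ × v₂ gives the pole to the plane: n ∝ (-0.047, 0.296, 0.928).
tan δ = √(n_x²+n_y²)/n_z = 0.300/0.928, so δ = 17.9°.
Dip direction = atan2(-0.047, 0.296) = 351° (azimuth of n's horizontal projection).

true dip 18°, dip direction 350°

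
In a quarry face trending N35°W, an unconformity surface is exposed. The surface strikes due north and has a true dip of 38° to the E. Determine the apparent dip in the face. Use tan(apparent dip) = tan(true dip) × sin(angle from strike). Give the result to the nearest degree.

The strike is due north and the section trends N35°W; the acute angle between them is β = 35°.
tan α = tan 38° × sin 35° = 0.7813 × 0.5736 = 0.4481
α = arctan(0.4481) = 24.14°

24°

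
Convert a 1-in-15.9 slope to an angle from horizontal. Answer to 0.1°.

3.6°

tan θ = 1/15.9 = 0.0629
θ = arctan(0.0629) = 3.60°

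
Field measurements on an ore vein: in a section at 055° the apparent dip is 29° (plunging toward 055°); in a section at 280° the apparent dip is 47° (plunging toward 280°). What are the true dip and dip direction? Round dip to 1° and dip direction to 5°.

true dip 65°, dip direction 340°

Represent each trace as a vector plunging at its apparent dip toward its trend (east-north-up frame): v₁ = (0.716, 0.502, -0.485), v₂ = (-0.672, 0.118, -0.731).
Cross product v₁ × v₂ gives the pole to the plane: n ∝ (-0.309, 0.850, 0.422).
True dip = arccos(n_z / |n|) = arccos(0.4227) = 65.0°.
Dip direction = atan2(-0.309, 0.850) = 340° (azimuth of n's horizontal projection).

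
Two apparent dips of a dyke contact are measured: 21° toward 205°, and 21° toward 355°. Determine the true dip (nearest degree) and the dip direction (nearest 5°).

true dip 56°, dip direction 280°

Each apparent-dip line lies in the plane. As unit vectors (x east, y north, z up), v₁ plunges 21°→205° and v₂ plunges 21°→355°.
The plane normal is n = v₁ × v₂ ∝ (-0.637, 0.112, 0.436).
True dip = arccos(n_z / |n|) = arccos(0.5590) = 56.0°.
Dip direction = atan2(-0.637, 0.112) = 280° (azimuth of n's horizontal projection).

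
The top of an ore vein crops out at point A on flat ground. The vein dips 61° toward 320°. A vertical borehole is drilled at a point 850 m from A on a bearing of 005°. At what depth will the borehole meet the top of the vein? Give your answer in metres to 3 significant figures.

The hole lies 45° from the dip direction, so the down-dip offset is 850 × cos 45° = 601.04 m.
Depth = down-dip offset × tan(dip) = 601.04 × tan 61° = 601.04 × 1.8040
Depth = 1084.31 m

1080 m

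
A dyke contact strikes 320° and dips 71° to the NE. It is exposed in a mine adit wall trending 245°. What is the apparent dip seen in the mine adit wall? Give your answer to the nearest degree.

The strike is 320° and the section trends 245°; the acute angle between them is β = 75°.
tan(apparent dip) = tan 71° · sin 75° = 2.8053
apparent dip = arctan 2.8053 = 70.38°

70°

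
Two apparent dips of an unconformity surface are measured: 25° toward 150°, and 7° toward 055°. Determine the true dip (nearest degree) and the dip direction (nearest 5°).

Represent each trace as a vector plunging at its apparent dip toward its trend (east-north-up frame): v₁ = (0.453, -0.785, -0.423), v₂ = (0.813, 0.569, -0.122).
n = v₁ × v₂ = (0.336, -0.288, 0.896) (taken with n_z > 0).
True dip = arccos(n_z / |n|) = arccos(0.8965) = 26.3°.
Dip direction = azimuth of (n_x, n_y) = atan2(0.336, -0.288) = 131°.

true dip 26°, dip direction 130°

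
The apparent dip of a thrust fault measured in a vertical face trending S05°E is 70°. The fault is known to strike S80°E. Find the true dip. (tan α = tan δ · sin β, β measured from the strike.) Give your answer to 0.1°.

70.6°

The section is 75° from the strike.
tan(true dip) = tan 70° / sin 75° = 2.8444
δ = arctan(2.8444) = 70.63°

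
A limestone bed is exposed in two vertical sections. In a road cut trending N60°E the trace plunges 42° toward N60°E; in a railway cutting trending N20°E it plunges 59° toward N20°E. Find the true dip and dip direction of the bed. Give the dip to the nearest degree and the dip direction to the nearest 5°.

Represent each trace as a vector plunging at its apparent dip toward its trend (east-north-up frame): v₁ = (0.644, 0.372, -0.669), v₂ = (0.176, 0.484, -0.857).
The plane normal is n = v₁ × v₂ ∝ (0.005, 0.434, 0.246).
Dip δ = arctan(|n_h|/n_z) = arctan(0.434/0.246) = 60.4°.
The horizontal component of n points toward azimuth atan2(n_x, n_y) = 1°, the dip direction.

true dip 60°, dip direction 000°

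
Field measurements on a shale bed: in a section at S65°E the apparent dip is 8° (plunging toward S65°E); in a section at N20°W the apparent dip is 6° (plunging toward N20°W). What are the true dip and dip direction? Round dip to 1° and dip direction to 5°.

true dip 18°, dip direction 050°

Each apparent-dip line lies in the plane. As unit vectors (x east, y north, z up), v₁ plunges 8°→S65°E and v₂ plunges 6°→N20°W.
n = v₁ × v₂ = (0.174, 0.141, 0.696) (taken with n_z > 0).
tan δ = √(n_x²+n_y²)/n_z = 0.224/0.696, so δ = 17.8°.
Dip direction = atan2(0.174, 0.141) = 51° (azimuth of n's horizontal projection).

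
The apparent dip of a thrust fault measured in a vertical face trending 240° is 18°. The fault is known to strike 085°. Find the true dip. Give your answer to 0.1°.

β = acute angle between strike 085° and section 240° = 25°.
tan(true dip) = tan 18° / sin 25° = 0.7688
δ = arctan(0.7688) = 37.55°

37.6°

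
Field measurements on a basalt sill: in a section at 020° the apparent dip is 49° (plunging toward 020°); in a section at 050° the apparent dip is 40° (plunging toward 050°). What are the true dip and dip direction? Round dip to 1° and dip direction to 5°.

true dip 50°, dip direction 005°

Represent each trace as a vector plunging at its apparent dip toward its trend (east-north-up frame): v₁ = (0.224, 0.616, -0.755), v₂ = (0.587, 0.492, -0.643).
The plane normal is n = v₁ × v₂ ∝ (0.025, 0.299, 0.251).
Dip δ = arctan(|n_h|/n_z) = arctan(0.300/0.251) = 50.0°.
The horizontal component of n points toward azimuth atan2(n_x, n_y) = 5°, the dip direction.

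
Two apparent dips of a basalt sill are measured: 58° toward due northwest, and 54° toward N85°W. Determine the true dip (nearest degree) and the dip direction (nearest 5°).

true dip 58°, dip direction 305°

Each apparent-dip line lies in the plane. As unit vectors (x east, y north, z up), v₁ plunges 58°→due northwest and v₂ plunges 54°→N85°W.
n = v₁ × v₂ = (-0.260, 0.193, 0.200) (taken with n_z > 0).
Dip δ = arctan(|n_h|/n_z) = arctan(0.324/0.200) = 58.3°.
Dip direction = atan2(-0.260, 0.193) = 307° (azimuth of n's horizontal projection).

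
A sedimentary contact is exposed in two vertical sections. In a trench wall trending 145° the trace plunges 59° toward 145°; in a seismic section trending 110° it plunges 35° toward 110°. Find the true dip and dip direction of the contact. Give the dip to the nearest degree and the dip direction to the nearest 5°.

The two traces are lines in the plane: v₁ = (sin 145°·cos 59°, cos 145°·cos 59°, −sin 59°), v₂ = (sin 110°·cos 35°, cos 110°·cos 35°, −sin 35°).
Cross product v₁ × v₂ gives the pole to the plane: n ∝ (0.002, -0.490, 0.242).
True dip = arccos(n_z / |n|) = arccos(0.4425) = 63.7°.
Dip direction = azimuth of (n_x, n_y) = atan2(0.002, -0.490) = 180°.

true dip 64°, dip direction 180°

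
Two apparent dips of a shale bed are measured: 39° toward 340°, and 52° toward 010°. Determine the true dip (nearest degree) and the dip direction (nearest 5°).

true dip 55°, dip direction 035°

Represent each trace as a vector plunging at its apparent dip toward its trend (east-north-up frame): v₁ = (-0.266, 0.730, -0.629), v₂ = (0.107, 0.606, -0.788).
The plane normal is n = v₁ × v₂ ∝ (0.194, 0.277, 0.239).
tan δ = √(n_x²+n_y²)/n_z = 0.338/0.239, so δ = 54.7°.
Dip direction = atan2(0.194, 0.277) = 35° (azimuth of n's horizontal projection).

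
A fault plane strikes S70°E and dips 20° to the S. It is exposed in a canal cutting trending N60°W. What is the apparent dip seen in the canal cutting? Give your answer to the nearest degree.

4°

The strike is S70°E and the section trends N60°W; the acute angle between them is β = 10°.
tan α = tan 20° × sin 10° = 0.3640 × 0.1736 = 0.0632
apparent dip = arctan 0.0632 = 3.62°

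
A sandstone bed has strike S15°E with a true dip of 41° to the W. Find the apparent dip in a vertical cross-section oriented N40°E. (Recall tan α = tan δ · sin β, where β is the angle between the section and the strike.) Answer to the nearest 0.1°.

The strike is S15°E and the section trends N40°E; the acute angle between them is β = 55°.
tan α = tan 41° × sin 55° = 0.8693 × 0.8192 = 0.7121
apparent dip = arctan 0.7121 = 35.45°

35.5°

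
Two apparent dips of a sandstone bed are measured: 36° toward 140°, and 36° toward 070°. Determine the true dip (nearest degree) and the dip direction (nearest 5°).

Represent each trace as a vector plunging at its apparent dip toward its trend (east-north-up frame): v₁ = (0.520, -0.620, -0.588), v₂ = (0.760, 0.277, -0.588).
n = v₁ × v₂ = (0.527, -0.141, 0.615) (taken with n_z > 0).
True dip = arccos(n_z / |n|) = arccos(0.7481) = 41.6°.
Dip direction = azimuth of (n_x, n_y) = atan2(0.527, -0.141) = 105°.

true dip 42°, dip direction 105°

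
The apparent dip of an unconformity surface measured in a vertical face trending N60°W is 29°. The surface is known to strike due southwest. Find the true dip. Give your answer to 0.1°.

β = acute angle between strike due southwest and section N60°W = 75°.
tan δ = tan α / sin β = tan 29° / sin 75° = 0.5543 / 0.9659 = 0.5739
true dip = arctan 0.5739 = 29.85°

29.8°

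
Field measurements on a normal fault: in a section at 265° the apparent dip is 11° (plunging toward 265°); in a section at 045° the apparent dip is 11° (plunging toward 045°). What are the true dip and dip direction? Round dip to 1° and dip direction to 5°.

true dip 30°, dip direction 335°

Each apparent-dip line lies in the plane. As unit vectors (x east, y north, z up), v₁ plunges 11°→265° and v₂ plunges 11°→045°.
The plane normal is n = v₁ × v₂ ∝ (-0.149, 0.319, 0.619).
Dip δ = arctan(|n_h|/n_z) = arctan(0.352/0.619) = 29.6°.
Dip direction = azimuth of (n_x, n_y) = atan2(-0.149, 0.319) = 335°.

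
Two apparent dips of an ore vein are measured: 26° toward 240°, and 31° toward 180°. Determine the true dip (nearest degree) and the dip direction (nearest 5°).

true dip 33°, dip direction 200°

Each apparent-dip line lies in the plane. As unit vectors (x east, y north, z up), v₁ plunges 26°→240° and v₂ plunges 31°→180°.
The plane normal is n = v₁ × v₂ ∝ (-0.144, -0.401, 0.667).
tan δ = √(n_x²+n_y²)/n_z = 0.426/0.667, so δ = 32.6°.
Dip direction = azimuth of (n_x, n_y) = atan2(-0.144, -0.401) = 200°.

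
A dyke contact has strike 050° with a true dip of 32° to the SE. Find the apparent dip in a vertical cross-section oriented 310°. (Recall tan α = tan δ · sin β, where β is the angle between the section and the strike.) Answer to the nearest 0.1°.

31.6°

The section lies 80° from the strike.
tan(apparent dip) = tan 32° · sin 80° = 0.6154
apparent dip = arctan 0.6154 = 31.61°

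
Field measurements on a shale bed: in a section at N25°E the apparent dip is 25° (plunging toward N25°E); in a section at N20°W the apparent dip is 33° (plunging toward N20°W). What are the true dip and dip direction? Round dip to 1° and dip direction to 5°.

Represent each trace as a vector plunging at its apparent dip toward its trend (east-north-up frame): v₁ = (0.383, 0.821, -0.423), v₂ = (-0.287, 0.788, -0.545).
n = v₁ × v₂ = (-0.114, 0.330, 0.537) (taken with n_z > 0).
Dip δ = arctan(|n_h|/n_z) = arctan(0.349/0.537) = 33.0°.
The horizontal component of n points toward azimuth atan2(n_x, n_y) = 341°, the dip direction.

true dip 33°, dip direction 340°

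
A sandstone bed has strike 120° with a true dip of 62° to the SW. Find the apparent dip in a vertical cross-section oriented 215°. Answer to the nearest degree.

Angle between strike (120°) and section (215°): β = 85°.
tan α = tan 62° × sin 85° = 1.8807 × 0.9962 = 1.8736
apparent dip = arctan 1.8736 = 61.91°

62°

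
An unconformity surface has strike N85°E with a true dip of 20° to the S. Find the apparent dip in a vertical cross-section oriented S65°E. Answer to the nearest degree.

The section lies 30° from the strike.
tan(apparent dip) = tan 20° · sin 30° = 0.1820
apparent dip = arctan 0.1820 = 10.31°

10°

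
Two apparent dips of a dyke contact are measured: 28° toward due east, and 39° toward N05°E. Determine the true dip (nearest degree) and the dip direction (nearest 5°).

The two traces are lines in the plane: v₁ = (sin 90°·cos 28°, cos 90°·cos 28°, −sin 28°), v₂ = (sin 5°·cos 39°, cos 5°·cos 39°, −sin 39°).
n = v₁ × v₂ = (0.363, 0.524, 0.684) (taken with n_z > 0).
True dip = arccos(n_z / |n|) = arccos(0.7313) = 43.0°.
The horizontal component of n points toward azimuth atan2(n_x, n_y) = 35°, the dip direction.

true dip 43°, dip direction 035°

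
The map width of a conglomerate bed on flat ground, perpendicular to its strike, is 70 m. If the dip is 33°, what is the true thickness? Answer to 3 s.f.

38.1 m

True thickness t = w · sin(dip) = 70 × sin 33°
t = 70 × 0.5446 = 38.125 m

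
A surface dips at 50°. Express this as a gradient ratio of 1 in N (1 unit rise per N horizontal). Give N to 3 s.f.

1 in 0.839

1 : N means tan θ = 1/N, so N = 1/tan 50° = 1/1.1918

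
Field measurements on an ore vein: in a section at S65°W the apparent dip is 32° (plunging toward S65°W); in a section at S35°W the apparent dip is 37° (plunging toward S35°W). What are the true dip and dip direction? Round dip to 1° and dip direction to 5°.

Each apparent-dip line lies in the plane. As unit vectors (x east, y north, z up), v₁ plunges 32°→S65°W and v₂ plunges 37°→S35°W.
n = v₁ × v₂ = (-0.131, -0.220, 0.339) (taken with n_z > 0).
tan δ = √(n_x²+n_y²)/n_z = 0.256/0.339, so δ = 37.1°.
Dip direction = azimuth of (n_x, n_y) = atan2(-0.131, -0.220) = 211°.

true dip 37°, dip direction 210°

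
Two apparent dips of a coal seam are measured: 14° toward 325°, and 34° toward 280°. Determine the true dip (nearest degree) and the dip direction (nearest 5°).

Each apparent-dip line lies in the plane. As unit vectors (x east, y north, z up), v₁ plunges 14°→325° and v₂ plunges 34°→280°.
The plane normal is n = v₁ × v₂ ∝ (-0.410, -0.114, 0.569).
Dip δ = arctan(|n_h|/n_z) = arctan(0.425/0.569) = 36.8°.
Dip direction = atan2(-0.410, -0.114) = 254° (azimuth of n's horizontal projection).

true dip 37°, dip direction 255°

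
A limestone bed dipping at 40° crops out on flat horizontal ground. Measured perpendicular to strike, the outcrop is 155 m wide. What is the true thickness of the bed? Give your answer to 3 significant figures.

True thickness t = w · sin(dip) = 155 × sin 40°
t = 155 × 0.6428 = 99.632 m

99.6 m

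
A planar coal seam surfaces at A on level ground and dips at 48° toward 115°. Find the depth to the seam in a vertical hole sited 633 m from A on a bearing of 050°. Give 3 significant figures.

297 m

The hole lies 65° from the dip direction, so the down-dip offset is 633 × cos 65° = 267.52 m.
Depth = down-dip offset × tan(dip) = 267.52 × tan 48° = 267.52 × 1.1106
Depth = 297.11 m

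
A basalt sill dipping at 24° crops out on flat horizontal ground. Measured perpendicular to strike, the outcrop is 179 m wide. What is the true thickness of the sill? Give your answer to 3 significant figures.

True thickness t = w · sin(dip) = 179 × sin 24°
t = 179 × 0.4067 = 72.806 m

72.8 m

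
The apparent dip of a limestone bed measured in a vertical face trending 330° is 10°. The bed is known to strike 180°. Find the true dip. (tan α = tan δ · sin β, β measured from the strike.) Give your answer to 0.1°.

The section is 30° from the strike.
tan δ = tan α / sin β = tan 10° / sin 30° = 0.1763 / 0.5000 = 0.3527
δ = arctan(0.3527) = 19.43°

19.4°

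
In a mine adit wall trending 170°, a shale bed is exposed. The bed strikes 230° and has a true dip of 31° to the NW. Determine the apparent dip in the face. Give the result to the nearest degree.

27°

Angle between strike (230°) and section (170°): β = 60°.
tan α = tan 31° × sin 60° = 0.6009 × 0.8660 = 0.5204
α = arctan(0.5204) = 27.49°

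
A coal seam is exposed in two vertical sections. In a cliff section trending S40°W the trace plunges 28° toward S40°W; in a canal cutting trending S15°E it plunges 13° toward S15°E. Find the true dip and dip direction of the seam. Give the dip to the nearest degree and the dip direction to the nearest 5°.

true dip 28°, dip direction 230°

Each apparent-dip line lies in the plane. As unit vectors (x east, y north, z up), v₁ plunges 28°→S40°W and v₂ plunges 13°→S15°E.
Cross product v₁ × v₂ gives the pole to the plane: n ∝ (-0.290, -0.246, 0.705).
Dip δ = arctan(|n_h|/n_z) = arctan(0.380/0.705) = 28.3°.
Dip direction = atan2(-0.290, -0.246) = 230° (azimuth of n's horizontal projection).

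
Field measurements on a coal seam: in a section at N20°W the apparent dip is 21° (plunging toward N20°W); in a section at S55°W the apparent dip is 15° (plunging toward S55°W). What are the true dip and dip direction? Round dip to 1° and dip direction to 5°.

true dip 28°, dip direction 295°

The two traces are lines in the plane: v₁ = (sin 340°·cos 21°, cos 340°·cos 21°, −sin 21°), v₂ = (sin 235°·cos 15°, cos 235°·cos 15°, −sin 15°).
n = v₁ × v₂ = (-0.426, 0.201, 0.871) (taken with n_z > 0).
Dip δ = arctan(|n_h|/n_z) = arctan(0.471/0.871) = 28.4°.
The horizontal component of n points toward azimuth atan2(n_x, n_y) = 295°, the dip direction.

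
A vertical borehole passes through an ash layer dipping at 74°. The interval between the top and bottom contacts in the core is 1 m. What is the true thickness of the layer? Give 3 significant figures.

0.276 m

True thickness t = h · cos(dip) = 1 × cos 74°
t = 1 × 0.2756 = 0.276 m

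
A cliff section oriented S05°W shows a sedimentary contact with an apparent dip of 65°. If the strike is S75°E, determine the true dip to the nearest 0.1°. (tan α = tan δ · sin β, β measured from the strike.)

β = acute angle between strike S75°E and section S05°W = 80°.
tan(true dip) = tan 65° / sin 80° = 2.1776
true dip = arctan 2.1776 = 65.33°

65.3°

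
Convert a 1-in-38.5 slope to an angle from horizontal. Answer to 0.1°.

1.5°

tan θ = 1/38.5 = 0.0260
θ = arctan(0.0260) = 1.49°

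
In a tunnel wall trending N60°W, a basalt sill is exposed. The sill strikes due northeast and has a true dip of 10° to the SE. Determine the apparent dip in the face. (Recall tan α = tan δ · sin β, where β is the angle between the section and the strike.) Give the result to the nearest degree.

Angle between strike (due northeast) and section (N60°W): β = 75°.
tan(apparent dip) = tan 10° · sin 75° = 0.1703
α = arctan(0.1703) = 9.67°

10°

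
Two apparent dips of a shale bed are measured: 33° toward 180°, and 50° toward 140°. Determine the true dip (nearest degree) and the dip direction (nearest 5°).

true dip 52°, dip direction 120°

Each apparent-dip line lies in the plane. As unit vectors (x east, y north, z up), v₁ plunges 33°→180° and v₂ plunges 50°→140°.
n = v₁ × v₂ = (0.374, -0.225, 0.347) (taken with n_z > 0).
tan δ = √(n_x²+n_y²)/n_z = 0.437/0.347, so δ = 51.6°.
Dip direction = atan2(0.374, -0.225) = 121° (azimuth of n's horizontal projection).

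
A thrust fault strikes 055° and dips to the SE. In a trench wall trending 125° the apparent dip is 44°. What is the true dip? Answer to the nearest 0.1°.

The section is 70° from the strike.
tan δ = tan α / sin β = tan 44° / sin 70° = 0.9657 / 0.9397 = 1.0277
true dip = arctan 1.0277 = 45.78°

45.8°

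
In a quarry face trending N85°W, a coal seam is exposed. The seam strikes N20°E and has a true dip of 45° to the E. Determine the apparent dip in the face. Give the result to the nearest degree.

44°

Angle between strike (N20°E) and section (N85°W): β = 75°.
tan α = tan 45° × sin 75° = 1.0000 × 0.9659 = 0.9659
apparent dip = arctan 0.9659 = 44.01°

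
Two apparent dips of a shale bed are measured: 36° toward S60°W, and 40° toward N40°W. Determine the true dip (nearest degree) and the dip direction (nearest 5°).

Represent each trace as a vector plunging at its apparent dip toward its trend (east-north-up frame): v₁ = (-0.701, -0.405, -0.588), v₂ = (-0.492, 0.587, -0.643).
Cross product v₁ × v₂ gives the pole to the plane: n ∝ (-0.605, 0.161, 0.610).
True dip = arccos(n_z / |n|) = arccos(0.6981) = 45.7°.
Dip direction = atan2(-0.605, 0.161) = 285° (azimuth of n's horizontal projection).

true dip 46°, dip direction 285°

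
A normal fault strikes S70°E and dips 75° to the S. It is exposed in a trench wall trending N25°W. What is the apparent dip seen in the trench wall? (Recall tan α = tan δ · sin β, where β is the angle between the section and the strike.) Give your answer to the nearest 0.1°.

69.2°

The strike is S70°E and the section trends N25°W; the acute angle between them is β = 45°.
tan(apparent dip) = tan 75° · sin 45° = 2.6390
α = arctan(2.6390) = 69.25°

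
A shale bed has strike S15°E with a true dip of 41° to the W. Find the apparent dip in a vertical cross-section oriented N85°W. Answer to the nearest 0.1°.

The strike is S15°E and the section trends N85°W; the acute angle between them is β = 70°.
tan(apparent dip) = tan 41° · sin 70° = 0.8169
apparent dip = arctan 0.8169 = 39.24°

39.2°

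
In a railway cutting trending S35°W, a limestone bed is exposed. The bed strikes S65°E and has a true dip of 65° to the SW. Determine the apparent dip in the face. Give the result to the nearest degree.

The section lies 80° from the strike.
tan α = tan 65° × sin 80° = 2.1445 × 0.9848 = 2.1119
apparent dip = arctan 2.1119 = 64.66°

65°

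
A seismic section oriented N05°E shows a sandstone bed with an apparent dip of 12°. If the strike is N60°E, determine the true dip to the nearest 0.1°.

14.5°

The section is 55° from the strike.
tan δ = tan α / sin β = tan 12° / sin 55° = 0.2126 / 0.8192 = 0.2595
true dip = arctan 0.2595 = 14.55°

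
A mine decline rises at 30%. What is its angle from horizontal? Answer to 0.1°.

tan θ = 30/100 = 0.3000
θ = arctan(0.3000) = 16.70°

16.7°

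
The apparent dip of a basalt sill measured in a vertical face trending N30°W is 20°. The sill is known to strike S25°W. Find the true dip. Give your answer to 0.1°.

β = acute angle between strike S25°W and section N30°W = 55°.
tan(true dip) = tan 20° / sin 55° = 0.4443
true dip = arctan 0.4443 = 23.96°

24.0°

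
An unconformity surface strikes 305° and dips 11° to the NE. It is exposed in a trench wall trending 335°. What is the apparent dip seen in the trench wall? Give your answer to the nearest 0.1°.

5.6°

The strike is 305° and the section trends 335°; the acute angle between them is β = 30°.
tan α = tan 11° × sin 30° = 0.1944 × 0.5000 = 0.0972
α = arctan(0.0972) = 5.55°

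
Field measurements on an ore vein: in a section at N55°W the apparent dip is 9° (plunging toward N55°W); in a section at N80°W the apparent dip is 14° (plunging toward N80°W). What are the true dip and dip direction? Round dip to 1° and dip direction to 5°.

The two traces are lines in the plane: v₁ = (sin 305°·cos 9°, cos 305°·cos 9°, −sin 9°), v₂ = (sin 280°·cos 14°, cos 280°·cos 14°, −sin 14°).
The plane normal is n = v₁ × v₂ ∝ (-0.111, -0.046, 0.405).
True dip = arccos(n_z / |n|) = arccos(0.9588) = 16.5°.
Dip direction = azimuth of (n_x, n_y) = atan2(-0.111, -0.046) = 247°.

true dip 16°, dip direction 245°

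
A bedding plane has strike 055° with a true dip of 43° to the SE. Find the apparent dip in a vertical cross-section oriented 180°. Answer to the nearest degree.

The strike is 055° and the section trends 180°; the acute angle between them is β = 55°.
tan(apparent dip) = tan 43° · sin 55° = 0.7639
α = arctan(0.7639) = 37.38°

37°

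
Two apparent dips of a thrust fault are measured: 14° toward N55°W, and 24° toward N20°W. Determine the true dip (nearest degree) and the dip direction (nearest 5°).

Each apparent-dip line lies in the plane. As unit vectors (x east, y north, z up), v₁ plunges 14°→N55°W and v₂ plunges 24°→N20°W.
n = v₁ × v₂ = (0.019, 0.248, 0.508) (taken with n_z > 0).
tan δ = √(n_x²+n_y²)/n_z = 0.248/0.508, so δ = 26.0°.
The horizontal component of n points toward azimuth atan2(n_x, n_y) = 4°, the dip direction.

true dip 26°, dip direction 005°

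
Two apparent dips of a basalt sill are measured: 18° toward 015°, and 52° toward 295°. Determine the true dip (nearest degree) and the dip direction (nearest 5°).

true dip 52°, dip direction 300°

The two traces are lines in the plane: v₁ = (sin 15°·cos 18°, cos 15°·cos 18°, −sin 18°), v₂ = (sin 295°·cos 52°, cos 295°·cos 52°, −sin 52°).
Cross product v₁ × v₂ gives the pole to the plane: n ∝ (-0.644, 0.366, 0.577).
True dip = arccos(n_z / |n|) = arccos(0.6144) = 52.1°.
Dip direction = azimuth of (n_x, n_y) = atan2(-0.644, 0.366) = 300°.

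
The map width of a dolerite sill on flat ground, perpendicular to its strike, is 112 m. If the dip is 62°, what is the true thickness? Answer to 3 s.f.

True thickness t = w · sin(dip) = 112 × sin 62°
t = 112 × 0.8829 = 98.890 m

98.9 m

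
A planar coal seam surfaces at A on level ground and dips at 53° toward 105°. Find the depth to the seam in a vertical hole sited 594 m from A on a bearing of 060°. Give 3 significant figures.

The hole lies 45° from the dip direction, so the down-dip offset is 594 × cos 45° = 420.02 m.
Depth = down-dip offset × tan(dip) = 420.02 × tan 53° = 420.02 × 1.3270
Depth = 557.39 m

557 m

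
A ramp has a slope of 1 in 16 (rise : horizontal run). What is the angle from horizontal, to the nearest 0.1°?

3.6°

tan θ = 1/16 = 0.0625
θ = arctan(0.0625) = 3.58°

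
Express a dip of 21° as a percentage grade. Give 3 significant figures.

38.4%

grade % = 100 × tan 21° = 100 × 0.3839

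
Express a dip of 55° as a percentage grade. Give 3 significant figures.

grade % = 100 × tan 55° = 100 × 1.4281

143%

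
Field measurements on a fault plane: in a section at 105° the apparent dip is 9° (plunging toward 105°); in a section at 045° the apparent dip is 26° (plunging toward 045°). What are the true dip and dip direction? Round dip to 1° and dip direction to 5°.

Each apparent-dip line lies in the plane. As unit vectors (x east, y north, z up), v₁ plunges 9°→105° and v₂ plunges 26°→045°.
n = v₁ × v₂ = (0.211, 0.319, 0.769) (taken with n_z > 0).
tan δ = √(n_x²+n_y²)/n_z = 0.383/0.769, so δ = 26.5°.
Dip direction = azimuth of (n_x, n_y) = atan2(0.211, 0.319) = 34°.

true dip 26°, dip direction 035°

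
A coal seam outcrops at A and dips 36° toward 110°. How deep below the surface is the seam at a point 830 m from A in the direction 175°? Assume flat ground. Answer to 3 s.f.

The hole lies 65° from the dip direction, so the down-dip offset is 830 × cos 65° = 350.77 m.
Depth = down-dip offset × tan(dip) = 350.77 × tan 36° = 350.77 × 0.7265
Depth = 254.85 m

255 m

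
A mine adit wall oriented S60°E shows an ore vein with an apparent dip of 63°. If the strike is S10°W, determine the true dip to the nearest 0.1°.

64.4°

The section is 70° from the strike.
tan δ = tan α / sin β = tan 63° / sin 70° = 1.9626 / 0.9397 = 2.0886
true dip = arctan 2.0886 = 64.42°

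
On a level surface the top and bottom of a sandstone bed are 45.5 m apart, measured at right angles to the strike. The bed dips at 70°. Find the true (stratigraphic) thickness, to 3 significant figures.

42.8 m

True thickness t = w · sin(dip) = 45.5 × sin 70°
t = 45.5 × 0.9397 = 42.756 m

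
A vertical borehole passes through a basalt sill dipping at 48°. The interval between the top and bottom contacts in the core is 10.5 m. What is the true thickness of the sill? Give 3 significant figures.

True thickness t = h · cos(dip) = 10.5 × cos 48°
t = 10.5 × 0.6691 = 7.026 m

7.03 m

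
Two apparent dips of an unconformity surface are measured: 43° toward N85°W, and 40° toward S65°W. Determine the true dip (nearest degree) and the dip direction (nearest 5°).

true dip 43°, dip direction 270°

The two traces are lines in the plane: v₁ = (sin 275°·cos 43°, cos 275°·cos 43°, −sin 43°), v₂ = (sin 245°·cos 40°, cos 245°·cos 40°, −sin 40°).
The plane normal is n = v₁ × v₂ ∝ (-0.262, 0.005, 0.280).
tan δ = √(n_x²+n_y²)/n_z = 0.262/0.280, so δ = 43.1°.
Dip direction = atan2(-0.262, 0.005) = 271° (azimuth of n's horizontal projection).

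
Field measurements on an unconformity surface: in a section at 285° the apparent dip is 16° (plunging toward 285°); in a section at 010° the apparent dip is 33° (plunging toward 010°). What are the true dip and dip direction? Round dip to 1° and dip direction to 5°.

The two traces are lines in the plane: v₁ = (sin 285°·cos 16°, cos 285°·cos 16°, −sin 16°), v₂ = (sin 10°·cos 33°, cos 10°·cos 33°, −sin 33°).
Cross product v₁ × v₂ gives the pole to the plane: n ∝ (-0.092, 0.546, 0.803).
Dip δ = arctan(|n_h|/n_z) = arctan(0.554/0.803) = 34.6°.
Dip direction = atan2(-0.092, 0.546) = 350° (azimuth of n's horizontal projection).

true dip 35°, dip direction 350°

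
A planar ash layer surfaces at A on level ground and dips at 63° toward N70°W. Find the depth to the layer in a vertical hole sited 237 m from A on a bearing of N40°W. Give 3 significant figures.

The hole lies 30° from the dip direction, so the down-dip offset is 237 × cos 30° = 205.25 m.
Depth = down-dip offset × tan(dip) = 205.25 × tan 63° = 205.25 × 1.9626
Depth = 402.82 m

403 m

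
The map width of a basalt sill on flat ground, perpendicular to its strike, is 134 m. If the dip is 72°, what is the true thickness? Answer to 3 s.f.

127 m

True thickness t = w · sin(dip) = 134 × sin 72°
t = 134 × 0.9511 = 127.442 m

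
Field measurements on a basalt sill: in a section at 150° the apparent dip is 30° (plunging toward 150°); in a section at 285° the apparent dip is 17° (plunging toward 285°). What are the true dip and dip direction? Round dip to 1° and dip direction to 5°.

Each apparent-dip line lies in the plane. As unit vectors (x east, y north, z up), v₁ plunges 30°→150° and v₂ plunges 17°→285°.
Cross product v₁ × v₂ gives the pole to the plane: n ∝ (-0.343, -0.588, 0.586).
True dip = arccos(n_z / |n|) = arccos(0.6519) = 49.3°.
The horizontal component of n points toward azimuth atan2(n_x, n_y) = 210°, the dip direction.

true dip 49°, dip direction 210°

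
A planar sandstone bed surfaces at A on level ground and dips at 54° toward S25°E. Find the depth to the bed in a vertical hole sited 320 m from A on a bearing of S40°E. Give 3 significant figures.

425 m

The hole lies 15° from the dip direction, so the down-dip offset is 320 × cos 15° = 309.10 m.
Depth = down-dip offset × tan(dip) = 309.10 × tan 54° = 309.10 × 1.3764
Depth = 425.43 m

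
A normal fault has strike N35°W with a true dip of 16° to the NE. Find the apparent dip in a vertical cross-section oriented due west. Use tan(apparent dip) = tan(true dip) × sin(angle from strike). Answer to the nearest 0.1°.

13.2°

The strike is N35°W and the section trends due west; the acute angle between them is β = 55°.
tan(apparent dip) = tan 16° · sin 55° = 0.2349
apparent dip = arctan 0.2349 = 13.22°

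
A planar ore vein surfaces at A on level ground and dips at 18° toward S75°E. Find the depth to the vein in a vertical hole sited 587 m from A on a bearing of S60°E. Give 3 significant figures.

The hole lies 15° from the dip direction, so the down-dip offset is 587 × cos 15° = 567.00 m.
Depth = down-dip offset × tan(dip) = 567.00 × tan 18° = 567.00 × 0.3249
Depth = 184.23 m

184 m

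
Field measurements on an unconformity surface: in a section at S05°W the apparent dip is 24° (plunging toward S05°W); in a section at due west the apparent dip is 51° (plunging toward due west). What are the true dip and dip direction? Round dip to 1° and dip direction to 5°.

Represent each trace as a vector plunging at its apparent dip toward its trend (east-north-up frame): v₁ = (-0.080, -0.910, -0.407), v₂ = (-0.629, -0.000, -0.777).
n = v₁ × v₂ = (-0.707, -0.194, 0.573) (taken with n_z > 0).
Dip δ = arctan(|n_h|/n_z) = arctan(0.733/0.573) = 52.0°.
Dip direction = atan2(-0.707, -0.194) = 255° (azimuth of n's horizontal projection).

true dip 52°, dip direction 255°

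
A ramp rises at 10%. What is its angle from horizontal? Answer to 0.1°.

5.7°

tan θ = 10/100 = 0.1000
θ = arctan(0.1000) = 5.71°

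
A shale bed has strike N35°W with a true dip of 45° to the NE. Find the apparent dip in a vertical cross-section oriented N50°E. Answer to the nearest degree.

The strike is N35°W and the section trends N50°E; the acute angle between them is β = 85°.
tan α = tan 45° × sin 85° = 1.0000 × 0.9962 = 0.9962
apparent dip = arctan 0.9962 = 44.89°

45°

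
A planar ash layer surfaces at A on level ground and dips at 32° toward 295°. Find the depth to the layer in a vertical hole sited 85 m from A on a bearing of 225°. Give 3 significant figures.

18.2 m

The hole lies 70° from the dip direction, so the down-dip offset is 85 × cos 70° = 29.07 m.
Depth = down-dip offset × tan(dip) = 29.07 × tan 32° = 29.07 × 0.6249
Depth = 18.17 m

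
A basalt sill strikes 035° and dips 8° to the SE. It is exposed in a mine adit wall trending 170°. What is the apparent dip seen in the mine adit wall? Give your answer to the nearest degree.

6°

The section lies 45° from the strike.
tan α = tan 8° × sin 45° = 0.1405 × 0.7071 = 0.0994
apparent dip = arctan 0.0994 = 5.68°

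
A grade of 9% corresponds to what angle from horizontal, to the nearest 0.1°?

5.1°

tan θ = 9/100 = 0.0900
θ = arctan(0.0900) = 5.14°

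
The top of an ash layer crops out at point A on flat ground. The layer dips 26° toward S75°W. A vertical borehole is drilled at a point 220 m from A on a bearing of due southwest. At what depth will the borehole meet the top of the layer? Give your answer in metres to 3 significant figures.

92.9 m

The hole lies 30° from the dip direction, so the down-dip offset is 220 × cos 30° = 190.53 m.
Depth = down-dip offset × tan(dip) = 190.53 × tan 26° = 190.53 × 0.4877
Depth = 92.93 m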